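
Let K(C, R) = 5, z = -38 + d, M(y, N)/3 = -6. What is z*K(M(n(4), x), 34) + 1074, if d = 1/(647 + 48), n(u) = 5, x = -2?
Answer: 122877/139 ≈ 884.01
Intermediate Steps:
d = 1/695 ≈ 0.0014388
M(y, N) = -18 (M(y, N) = 3*(-6) = -18)
z = -26409/695 (z = -38 + 1/695 = -26409/695 ≈ -37.999)
z*K(M(n(4), x), 34) + 1074 = -26409/695*5 + 1074 = -26409/139 + 1074 = 122877/139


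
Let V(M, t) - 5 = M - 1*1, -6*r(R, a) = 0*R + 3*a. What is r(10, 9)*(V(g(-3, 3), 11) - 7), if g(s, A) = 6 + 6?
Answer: -81/2 ≈ -40.500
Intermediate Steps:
r(R, a) = -a/2 (r(R, a) = -(0*R + 3*a)/6 = -(0 + 3*a)/6 = -a/2)
g(s, A) = 12
V(M, t) = 4 + M (V(M, t) = 5 + (M - 1*1) = 5 + (M - 1) = 5 + (-1 + M) = 4 + M)
r(10, 9)*(V(g(-3, 3), 11) - 7) = (-½*9)*((4 + 12) - 7) = -9*(16 - 7)/2 = -9/2*9 = -81/2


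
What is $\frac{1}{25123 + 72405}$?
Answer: $\frac{1}{97528} \approx 1.0253 \cdot 10^{-5}$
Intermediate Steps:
$\frac{1}{25123 + 72405} = \frac{1}{97528}$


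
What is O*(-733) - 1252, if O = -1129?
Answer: 826305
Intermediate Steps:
O*(-733) - 1252 = -1129*(-733) - 1252 = 827557 - 1252 = 826305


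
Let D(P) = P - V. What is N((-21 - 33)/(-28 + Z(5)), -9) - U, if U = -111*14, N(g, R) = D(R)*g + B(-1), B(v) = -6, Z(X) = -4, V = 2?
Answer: 24471/16 ≈ 1529.4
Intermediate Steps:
D(P) = -2 + P (D(P) = P - 1*2 = P - 2 = -2 + P)
N(g, R) = -6 + g*(-2 + R) (N(g, R) = (-2 + R)*g - 6 = g*(-2 + R) - 6 = -6 + g*(-2 + R))
U = -1554
N((-21 - 33)/(-28 + Z(5)), -9) - U = (-6 + ((-21 - 33)/(-28 - 4))*(-2 - 9)) - 1*(-1554) = (-6 - 54/(-32)*(-11)) + 1554 = (-6 - 54*(-1/32)*(-11)) + 1554 = (-6 + (27/16)*(-11)) + 1554 = (-6 - 297/16) + 1554 = -393/16 + 1554 = 24471/16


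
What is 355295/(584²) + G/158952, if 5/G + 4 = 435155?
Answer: 3071885977447765/2948775366531264 ≈ 1.0417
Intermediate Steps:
G = 5/435151 (G = 5/(-4 + 435155) = 5/435151 ≈ 1.1490e-5)
355295/(584²) + G/158952 = 355295/(584²) + (5/435151)/158952 = 355295/341056 + (5/435151)*(1/158952) = 355295*(1/341056) + 5/69168121752 = 355295/341056 + 5/69168121752 = 3071885977447765/2948775366531264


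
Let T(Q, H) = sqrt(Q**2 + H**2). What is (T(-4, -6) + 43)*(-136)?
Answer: -5848 - 272*sqrt(13) ≈ -6828.7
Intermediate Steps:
T(Q, H) = sqrt(H**2 + Q**2)
(T(-4, -6) + 43)*(-136) = (sqrt((-6)**2 + (-4)**2) + 43)*(-136) = (sqrt(36 + 16) + 43)*(-136) = (sqrt(52) + 43)*(-136) = (2*sqrt(13) + 43)*(-136) = (43 + 2*sqrt(13))*(-136) = -5848 - 272*sqrt(13)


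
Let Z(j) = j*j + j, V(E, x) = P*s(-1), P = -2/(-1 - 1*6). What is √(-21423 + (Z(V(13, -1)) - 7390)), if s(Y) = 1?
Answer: I*√1411819/7 ≈ 169.74*I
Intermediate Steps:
P = 2/7 (P = -2/(-1 - 6) = -2/(-7) = -2*(-⅐) = 2/7 ≈ 0.28571)
V(E, x) = 2/7 (V(E, x) = (2/7)*1 = 2/7)
Z(j) = j + j² (Z(j) = j² + j = j + j²)
√(-21423 + (Z(V(13, -1)) - 7390)) = √(-21423 + (2*(1 + 2/7)/7 - 7390)) = √(-21423 + ((2/7)*(9/7) - 7390)) = √(-21423 + (18/49 - 7390)) = √(-21423 - 362092/49) = √(-1411819/49) = I*√1411819/7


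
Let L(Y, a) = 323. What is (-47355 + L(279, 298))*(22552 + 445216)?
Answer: -22000064576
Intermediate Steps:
(-47355 + L(279, 298))*(22552 + 445216) = (-47355 + 323)*(22552 + 445216) = -47032*467768 = -22000064576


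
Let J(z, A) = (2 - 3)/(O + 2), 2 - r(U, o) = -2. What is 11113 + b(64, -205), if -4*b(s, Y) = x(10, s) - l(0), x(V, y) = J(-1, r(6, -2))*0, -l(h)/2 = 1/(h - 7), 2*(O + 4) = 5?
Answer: 155583/14 ≈ 11113.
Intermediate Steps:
O = -3/2 (O = -4 + (½)*5 = -4 + 5/2 = -3/2 ≈ -1.5000)
r(U, o) = 4 (r(U, o) = 2 - 1*(-2) = 2 + 2 = 4)
J(z, A) = -2 (J(z, A) = (2 - 3)/(-3/2 + 2) = -1/½ = -1*2 = -2)
l(h) = -2/(-7 + h) (l(h) = -2/(h - 7) = -2/(-7 + h))
x(V, y) = 0 (x(V, y) = -2*0 = 0)
b(s, Y) = 1/14 (b(s, Y) = -(0 - (-2)/(-7 + 0))/4 = -(0 - (-2)/(-7))/4 = -(0 - (-2)*(-1)/7)/4 = -(0 - 1*2/7)/4 = -(0 - 2/7)/4 = -¼*(-2/7) = 1/14)
11113 + b(64, -205) = 11113 + 1/14 = 155583/14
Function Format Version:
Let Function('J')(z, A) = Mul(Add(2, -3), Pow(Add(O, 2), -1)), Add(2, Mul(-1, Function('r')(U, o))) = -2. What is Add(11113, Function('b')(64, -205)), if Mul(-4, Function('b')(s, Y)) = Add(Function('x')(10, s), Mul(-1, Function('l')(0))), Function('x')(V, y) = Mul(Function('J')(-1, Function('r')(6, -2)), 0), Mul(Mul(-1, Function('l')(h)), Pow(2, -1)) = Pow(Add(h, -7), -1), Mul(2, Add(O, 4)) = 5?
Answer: Rational(155583, 14) ≈ 11113.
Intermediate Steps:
O = Rational(-3, 2) (O = Add(-4, Mul(Rational(1, 2), 5)) = Add(-4, Rational(5, 2)) = Rational(-3, 2) ≈ -1.5000)
Function('r')(U, o) = 4 (Function('r')(U, o) = Add(2, Mul(-1, -2)) = Add(2, 2) = 4)
Function('J')(z, A) = -2 (Function('J')(z, A) = Mul(Add(2, -3), Pow(Add(Rational(-3, 2), 2), -1)) = Mul(-1, Pow(Rational(1, 2), -1)) = Mul(-1, 2) = -2)
Function('l')(h) = Mul(-2, Pow(Add(-7, h), -1)) (Function('l')(h) = Mul(-2, Pow(Add(h, -7), -1)) = Mul(-2, Pow(Add(-7, h), -1)))
Function('x')(V, y) = 0 (Function('x')(V, y) = Mul(-2, 0) = 0)
Function('b')(s, Y) = Rational(1, 14) (Function('b')(s, Y) = Mul(Rational(-1, 4), Add(0, Mul(-1, Mul(-2, Pow(Add(-7, 0), -1))))) = Mul(Rational(-1, 4), Add(0, Mul(-1, Mul(-2, Pow(-7, -1))))) = Mul(Rational(-1, 4), Add(0, Mul(-1, Mul(-2, Rational(-1, 7))))) = Mul(Rational(-1, 4), Add(0, Mul(-1, Rational(2, 7)))) = Mul(Rational(-1, 4), Add(0, Rational(-2, 7))) = Mul(Rational(-1, 4), Rational(-2, 7)) = Rational(1, 14))
Add(11113, Function('b')(64, -205)) = Add(11113, Rational(1, 14)) = Rational(155583, 14)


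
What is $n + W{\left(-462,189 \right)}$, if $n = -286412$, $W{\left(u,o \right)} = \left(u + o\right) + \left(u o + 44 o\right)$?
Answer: $-365687$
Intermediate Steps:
$W{\left(u,o \right)} = u + 45 o + o u$ ($W{\left(u,o \right)} = \left(o + u\right) + \left(o u + 44 o\right) = \left(o + u\right) + \left(44 o + o u\right) = u + 45 o + o u$)
$n + W{\left(-462,189 \right)} = -286412 + \left(-462 + 45 \cdot 189 + 189 \left(-462\right)\right) = -286412 - 79275 = -365687$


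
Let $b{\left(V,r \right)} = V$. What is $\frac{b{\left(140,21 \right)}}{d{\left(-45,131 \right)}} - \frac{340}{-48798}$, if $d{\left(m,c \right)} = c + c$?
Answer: $\frac{1730200}{3196269} \approx 0.54132$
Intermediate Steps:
$d{\left(m,c \right)} = 2 c$
$\frac{b{\left(140,21 \right)}}{d{\left(-45,131 \right)}} - \frac{340}{-48798} = \frac{140}{2 \cdot 131} - \frac{340}{-48798} = \frac{140}{262} - - \frac{170}{24399} = 140 \cdot \frac{1}{262} + \frac{170}{24399} = \frac{70}{131} + \frac{170}{24399} = \frac{1730200}{3196269}$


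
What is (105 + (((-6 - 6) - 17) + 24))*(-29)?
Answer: -2900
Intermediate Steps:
(105 + (((-6 - 6) - 17) + 24))*(-29) = (105 + ((-12 - 17) + 24))*(-29) = (105 + (-29 + 24))*(-29) = (105 - 5)*(-29) = 100*(-29) = -2900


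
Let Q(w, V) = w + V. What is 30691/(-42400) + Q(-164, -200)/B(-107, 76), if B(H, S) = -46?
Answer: 7010907/975200 ≈ 7.1892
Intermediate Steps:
Q(w, V) = V + w
30691/(-42400) + Q(-164, -200)/B(-107, 76) = 30691/(-42400) + (-200 - 164)/(-46) = 30691*(-1/42400) - 364*(-1/46) = -30691/42400 + 182/23 = 7010907/975200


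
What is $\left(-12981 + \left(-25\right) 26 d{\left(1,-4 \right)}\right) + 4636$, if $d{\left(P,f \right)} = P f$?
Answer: $-5745$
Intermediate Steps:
$\left(-12981 + \left(-25\right) 26 d{\left(1,-4 \right)}\right) + 4636 = \left(-12981 + \left(-25\right) 26 \cdot 1 \left(-4\right)\right) + 4636 = \left(-12981 - -2600\right) + 4636 = \left(-12981 + 2600\right) + 4636 = -10381 + 4636 = -5745$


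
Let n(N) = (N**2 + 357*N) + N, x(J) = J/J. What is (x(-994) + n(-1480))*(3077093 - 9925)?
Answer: 5093219561248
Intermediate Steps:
x(J) = 1
n(N) = N**2 + 358*N
(x(-994) + n(-1480))*(3077093 - 9925) = (1 - 1480*(358 - 1480))*(3077093 - 9925) = (1 - 1480*(-1122))*3067168 = (1 + 1660560)*3067168 = 1660561*3067168 = 5093219561248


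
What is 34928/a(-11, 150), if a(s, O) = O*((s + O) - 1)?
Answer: 8732/5175 ≈ 1.6873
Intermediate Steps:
a(s, O) = O*(-1 + O + s) (a(s, O) = O*((O + s) - 1) = O*(-1 + O + s))
34928/a(-11, 150) = 34928/((150*(-1 + 150 - 11))) = 34928/((150*138)) = 34928/20700 = 34928*(1/20700) = 8732/5175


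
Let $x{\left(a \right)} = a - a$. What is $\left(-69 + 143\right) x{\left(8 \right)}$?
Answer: $0$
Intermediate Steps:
$x{\left(a \right)} = 0$
$\left(-69 + 143\right) x{\left(8 \right)} = \left(-69 + 143\right) 0 = 74 \cdot 0 = 0$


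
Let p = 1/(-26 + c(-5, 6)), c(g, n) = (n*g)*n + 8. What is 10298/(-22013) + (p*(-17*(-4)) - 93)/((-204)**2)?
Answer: -42631017365/90693207792 ≈ -0.47006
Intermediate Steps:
c(g, n) = 8 + g*n**2 (c(g, n) = (g*n)*n + 8 = g*n**2 + 8 = 8 + g*n**2)
p = -1/198 (p = 1/(-26 + (8 - 5*6**2)) = 1/(-26 + (8 - 5*36)) = 1/(-26 + (8 - 180)) = 1/(-26 - 172) = 1/(-198) = -1/198 ≈ -0.0050505)
10298/(-22013) + (p*(-17*(-4)) - 93)/((-204)**2) = 10298/(-22013) + (-(-17)*(-4)/198 - 93)/((-204)**2) = 10298*(-1/22013) + (-1/198*68 - 93)/41616 = -10298/22013 + (-34/99 - 93)*(1/41616) = -10298/22013 - 9241/99*1/41616 = -10298/22013 - 9241/4119984 = -42631017365/90693207792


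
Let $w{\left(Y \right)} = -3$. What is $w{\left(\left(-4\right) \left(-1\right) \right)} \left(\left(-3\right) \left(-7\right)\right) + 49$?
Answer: $-14$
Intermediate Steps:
$w{\left(\left(-4\right) \left(-1\right) \right)} \left(\left(-3\right) \left(-7\right)\right) + 49 = - 3 \left(\left(-3\right) \left(-7\right)\right) + 49 = \left(-3\right) 21 + 49 = -63 + 49 = -14$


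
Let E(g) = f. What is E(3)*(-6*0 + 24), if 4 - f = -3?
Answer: 168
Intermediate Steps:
f = 7 (f = 4 - 1*(-3) = 4 + 3 = 7)
E(g) = 7
E(3)*(-6*0 + 24) = 7*(-6*0 + 24) = 7*(0 + 24) = 7*24 = 168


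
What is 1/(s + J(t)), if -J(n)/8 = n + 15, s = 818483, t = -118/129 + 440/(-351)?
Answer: 15093/12351814567 ≈ 1.2219e-6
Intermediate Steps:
t = -32726/15093 (t = -118*1/129 + 440*(-1/351) = -118/129 - 440/351 = -32726/15093 ≈ -2.1683)
J(n) = -120 - 8*n (J(n) = -8*(n + 15) = -8*(15 + n) = -120 - 8*n)
1/(s + J(t)) = 1/(818483 + (-120 - 8*(-32726/15093))) = 1/(818483 + (-120 + 261808/15093)) = 1/(818483 - 1549352/15093) = 1/(12351814567/15093) = 15093/12351814567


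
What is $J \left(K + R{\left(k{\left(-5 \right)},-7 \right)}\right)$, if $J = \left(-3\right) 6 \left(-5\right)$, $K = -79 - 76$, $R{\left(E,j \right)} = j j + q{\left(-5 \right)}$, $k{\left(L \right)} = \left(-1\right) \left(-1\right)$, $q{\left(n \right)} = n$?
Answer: $-9990$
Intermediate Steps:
$k{\left(L \right)} = 1$
$R{\left(E,j \right)} = -5 + j^{2}$ ($R{\left(E,j \right)} = j j - 5 = j^{2} - 5 = -5 + j^{2}$)
$K = -155$
$J = 90$ ($J = \left(-18\right) \left(-5\right) = 90$)
$J \left(K + R{\left(k{\left(-5 \right)},-7 \right)}\right) = 90 \left(-155 - \left(5 - \left(-7\right)^{2}\right)\right) = 90 \left(-155 + \left(-5 + 49\right)\right) = 90 \left(-155 + 44\right) = 90 \left(-111\right) = -9990$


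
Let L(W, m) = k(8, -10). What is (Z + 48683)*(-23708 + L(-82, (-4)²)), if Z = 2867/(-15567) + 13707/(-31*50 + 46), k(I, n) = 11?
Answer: -9001590569989593/7804256 ≈ -1.1534e+9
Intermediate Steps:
L(W, m) = 11
Z = -217688837/23412768 (Z = 2867*(-1/15567) + 13707/(-1550 + 46) = -2867/15567 + 13707/(-1504) = -2867/15567 + 13707*(-1/1504) = -2867/15567 - 13707/1504 = -217688837/23412768 ≈ -9.2979)
(Z + 48683)*(-23708 + L(-82, (-4)²)) = (-217688837/23412768 + 48683)*(-23708 + 11) = (1139586095707/23412768)*(-23697) = -9001590569989593/7804256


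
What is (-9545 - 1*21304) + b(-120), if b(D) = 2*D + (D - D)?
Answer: -31089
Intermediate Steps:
b(D) = 2*D (b(D) = 2*D + 0 = 2*D)
(-9545 - 1*21304) + b(-120) = (-9545 - 1*21304) + 2*(-120) = (-9545 - 21304) - 240 = -30849 - 240 = -31089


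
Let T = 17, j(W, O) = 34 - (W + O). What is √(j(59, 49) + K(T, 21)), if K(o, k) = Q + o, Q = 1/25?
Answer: 4*I*√89/5 ≈ 7.5472*I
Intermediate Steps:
Q = 1/25 ≈ 0.040000
j(W, O) = 34 - O - W (j(W, O) = 34 - (O + W) = 34 + (-O - W) = 34 - O - W)
K(o, k) = 1/25 + o
√(j(59, 49) + K(T, 21)) = √((34 - 1*49 - 1*59) + (1/25 + 17)) = √((34 - 49 - 59) + 426/25) = √(-74 + 426/25) = √(-1424/25) = 4*I*√89/5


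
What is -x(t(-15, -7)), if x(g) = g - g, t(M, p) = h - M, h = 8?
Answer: 0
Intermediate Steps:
t(M, p) = 8 - M
x(g) = 0
-x(t(-15, -7)) = -1*0 = 0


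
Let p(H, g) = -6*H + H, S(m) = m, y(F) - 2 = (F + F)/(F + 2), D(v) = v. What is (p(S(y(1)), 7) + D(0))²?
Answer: 1600/9 ≈ 177.78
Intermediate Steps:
y(F) = 2 + 2*F/(2 + F) (y(F) = 2 + (F + F)/(F + 2) = 2 + (2*F)/(2 + F) = 2 + 2*F/(2 + F))
p(H, g) = -5*H
(p(S(y(1)), 7) + D(0))² = (-20*(1 + 1)/(2 + 1) + 0)² = (-20*2/3 + 0)² = (-5*8/3 + 0)² = (-40/3 + 0)² = (-40/3)² = 1600/9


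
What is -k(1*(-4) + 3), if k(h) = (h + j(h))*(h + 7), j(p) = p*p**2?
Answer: 12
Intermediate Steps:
j(p) = p**3
k(h) = (7 + h)*(h + h**3) (k(h) = (h + h**3)*(h + 7) = (h + h**3)*(7 + h) = (7 + h)*(h + h**3))
-k(1*(-4) + 3) = -(1*(-4) + 3)*(7 + (1*(-4) + 3) + (1*(-4) + 3)**3 + 7*(1*(-4) + 3)**2) = -(-4 + 3)*(7 + (-4 + 3) + (-4 + 3)**3 + 7*(-4 + 3)**2) = -(-1)*(7 - 1 + (-1)**3 + 7*(-1)**2) = -(-1)*(7 - 1 - 1 + 7*1) = -(-1)*(7 - 1 - 1 + 7) = -(-1)*12 = -1*(-12) = 12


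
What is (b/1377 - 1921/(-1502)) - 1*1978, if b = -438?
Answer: -1363006357/689418 ≈ -1977.0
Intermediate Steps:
(b/1377 - 1921/(-1502)) - 1*1978 = (-438/1377 - 1921/(-1502)) - 1*1978 = (-438*1/1377 - 1921*(-1/1502)) - 1978 = (-146/459 + 1921/1502) - 1978 = 662447/689418 - 1978 = -1363006357/689418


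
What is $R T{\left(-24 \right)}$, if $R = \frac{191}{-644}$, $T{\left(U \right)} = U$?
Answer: $\frac{1146}{161} \approx 7.118$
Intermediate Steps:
$R = - \frac{191}{644}$ ($R = 191 \left(- \frac{1}{644}\right) = - \frac{191}{644} \approx -0.29658$)
$R T{\left(-24 \right)} = \left(- \frac{191}{644}\right) \left(-24\right) = \frac{1146}{161}$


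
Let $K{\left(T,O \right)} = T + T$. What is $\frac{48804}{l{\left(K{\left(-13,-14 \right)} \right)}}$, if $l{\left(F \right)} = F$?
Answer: $- \frac{24402}{13} \approx -1877.1$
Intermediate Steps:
$K{\left(T,O \right)} = 2 T$
$\frac{48804}{l{\left(K{\left(-13,-14 \right)} \right)}} = \frac{48804}{2 \left(-13\right)} = \frac{48804}{-26} = 48804 \left(- \frac{1}{26}\right) = - \frac{24402}{13}$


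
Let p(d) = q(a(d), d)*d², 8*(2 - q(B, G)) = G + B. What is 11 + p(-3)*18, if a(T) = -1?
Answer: 416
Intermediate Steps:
q(B, G) = 2 - B/8 - G/8 (q(B, G) = 2 - (G + B)/8 = 2 - (B + G)/8 = 2 + (-B/8 - G/8) = 2 - B/8 - G/8)
p(d) = d²*(17/8 - d/8) (p(d) = (2 - ⅛*(-1) - d/8)*d² = (2 + ⅛ - d/8)*d² = (17/8 - d/8)*d² = d²*(17/8 - d/8))
11 + p(-3)*18 = 11 + ((⅛)*(-3)²*(17 - 1*(-3)))*18 = 11 + ((⅛)*9*(17 + 3))*18 = 11 + ((⅛)*9*20)*18 = 11 + (45/2)*18 = 11 + 405 = 416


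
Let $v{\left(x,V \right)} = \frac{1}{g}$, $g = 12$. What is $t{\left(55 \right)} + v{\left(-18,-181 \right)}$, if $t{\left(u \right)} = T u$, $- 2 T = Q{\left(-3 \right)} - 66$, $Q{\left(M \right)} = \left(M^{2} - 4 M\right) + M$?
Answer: $\frac{15841}{12} \approx 1320.1$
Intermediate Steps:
$Q{\left(M \right)} = M^{2} - 3 M$
$T = 24$ ($T = - \frac{- 3 \left(-3 - 3\right) - 66}{2} = - \frac{\left(-3\right) \left(-6\right) - 66}{2} = - \frac{18 - 66}{2} = \left(- \frac{1}{2}\right) \left(-48\right) = 24$)
$t{\left(u \right)} = 24 u$
$v{\left(x,V \right)} = \frac{1}{12}$
$t{\left(55 \right)} + v{\left(-18,-181 \right)} = 24 \cdot 55 + \frac{1}{12} = 1320 + \frac{1}{12} = \frac{15841}{12}$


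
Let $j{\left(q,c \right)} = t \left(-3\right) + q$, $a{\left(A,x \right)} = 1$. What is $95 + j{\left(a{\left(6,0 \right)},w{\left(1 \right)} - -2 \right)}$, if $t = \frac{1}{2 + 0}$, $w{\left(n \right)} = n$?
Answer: $\frac{189}{2} \approx 94.5$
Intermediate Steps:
$t = \frac{1}{2} \approx 0.5$
$j{\left(q,c \right)} = - \frac{3}{2} + q$ ($j{\left(q,c \right)} = \frac{1}{2} \left(-3\right) + q = - \frac{3}{2} + q$)
$95 + j{\left(a{\left(6,0 \right)},w{\left(1 \right)} - -2 \right)} = 95 + \left(- \frac{3}{2} + 1\right) = 95 - \frac{1}{2} = \frac{189}{2}$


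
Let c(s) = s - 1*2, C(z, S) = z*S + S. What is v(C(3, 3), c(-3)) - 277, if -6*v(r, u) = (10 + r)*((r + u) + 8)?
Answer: -332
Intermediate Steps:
C(z, S) = S + S*z (C(z, S) = S*z + S = S + S*z)
c(s) = -2 + s (c(s) = s - 2 = -2 + s)
v(r, u) = -(10 + r)*(8 + r + u)/6 (v(r, u) = -(10 + r)*((r + u) + 8)/6 = -(10 + r)*(8 + r + u)/6)
v(C(3, 3), c(-3)) - 277 = (-40/3 - 9*(1 + 3) - 5*(-2 - 3)/3 - 9*(1 + 3)²/6 - 3*(1 + 3)*(-2 - 3)/6) - 277 = (-40/3 - 9*4 - 5/3*(-5) - (3*4)²/6 - ⅙*3*4*(-5)) - 277 = (-40/3 - 3*12 + 25/3 - ⅙*12² - ⅙*12*(-5)) - 277 = (-40/3 - 36 + 25/3 - ⅙*144 + 10) - 277 = (-40/3 - 36 + 25/3 - 24 + 10) - 277 = -55 - 277 = -332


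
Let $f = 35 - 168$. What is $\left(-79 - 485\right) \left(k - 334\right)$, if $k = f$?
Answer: $263388$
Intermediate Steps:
$f = -133$ ($f = 35 - 168 = -133$)
$k = -133$
$\left(-79 - 485\right) \left(k - 334\right) = \left(-79 - 485\right) \left(-133 - 334\right) = \left(-564\right) \left(-467\right) = 263388$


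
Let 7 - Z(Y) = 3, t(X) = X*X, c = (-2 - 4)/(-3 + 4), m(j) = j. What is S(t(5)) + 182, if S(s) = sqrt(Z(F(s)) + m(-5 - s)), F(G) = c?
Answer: 182 + I*sqrt(26) ≈ 182.0 + 5.099*I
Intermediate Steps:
c = -6 (c = -6/1 = -6*1 = -6)
F(G) = -6
t(X) = X**2
Z(Y) = 4 (Z(Y) = 7 - 1*3 = 7 - 3 = 4)
S(s) = sqrt(-1 - s) (S(s) = sqrt(4 + (-5 - s)) = sqrt(-1 - s))
S(t(5)) + 182 = sqrt(-1 - 1*5**2) + 182 = sqrt(-1 - 1*25) + 182 = sqrt(-1 - 25) + 182 = sqrt(-26) + 182 = I*sqrt(26) + 182 = 182 + I*sqrt(26)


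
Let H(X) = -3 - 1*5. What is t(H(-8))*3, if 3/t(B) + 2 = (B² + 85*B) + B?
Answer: -9/626 ≈ -0.014377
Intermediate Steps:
H(X) = -8 (H(X) = -3 - 5 = -8)
t(B) = 3/(-2 + B² + 86*B) (t(B) = 3/(-2 + ((B² + 85*B) + B)) = 3/(-2 + (B² + 86*B)) = 3/(-2 + B² + 86*B))
t(H(-8))*3 = (3/(-2 + (-8)² + 86*(-8)))*3 = (3/(-2 + 64 - 688))*3 = (3/(-626))*3 = (3*(-1/626))*3 = -3/626*3 = -9/626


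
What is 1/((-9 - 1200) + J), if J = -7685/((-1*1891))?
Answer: -1891/2278534 ≈ -0.00082992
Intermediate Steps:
J = 7685/1891 (J = -7685/(-1891) = -7685*(-1/1891) = 7685/1891 ≈ 4.0640)
1/((-9 - 1200) + J) = 1/((-9 - 1200) + 7685/1891) = 1/(-1209 + 7685/1891) = 1/(-2278534/1891) = -1891/2278534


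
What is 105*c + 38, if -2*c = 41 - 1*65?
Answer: 1298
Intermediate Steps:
c = 12 (c = -(41 - 1*65)/2 = -(41 - 65)/2 = -½*(-24) = 12)
105*c + 38 = 105*12 + 38 = 1260 + 38 = 1298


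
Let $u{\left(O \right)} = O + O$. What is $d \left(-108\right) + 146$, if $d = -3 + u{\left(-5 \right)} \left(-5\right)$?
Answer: $-4930$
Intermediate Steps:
$u{\left(O \right)} = 2 O$
$d = 47$ ($d = -3 + 2 \left(-5\right) \left(-5\right) = -3 - -50 = -3 + 50 = 47$)
$d \left(-108\right) + 146 = 47 \left(-108\right) + 146 = -5076 + 146 = -4930$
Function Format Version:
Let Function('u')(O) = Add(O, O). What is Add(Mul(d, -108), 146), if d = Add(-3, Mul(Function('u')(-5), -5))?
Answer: -4930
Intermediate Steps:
Function('u')(O) = Mul(2, O)
d = 47 (d = Add(-3, Mul(Mul(2, -5), -5)) = Add(-3, Mul(-10, -5)) = Add(-3, 50) = 47)
Add(Mul(d, -108), 146) = Add(Mul(47, -108), 146) = Add(-5076, 146) = -4930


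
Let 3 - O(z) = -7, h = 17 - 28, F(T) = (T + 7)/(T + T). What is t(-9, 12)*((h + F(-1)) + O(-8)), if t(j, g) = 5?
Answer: -20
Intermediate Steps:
F(T) = (7 + T)/(2*T) (F(T) = (7 + T)/((2*T)) = (7 + T)*(1/(2*T)) = (7 + T)/(2*T))
h = -11
O(z) = 10 (O(z) = 3 - 1*(-7) = 3 + 7 = 10)
t(-9, 12)*((h + F(-1)) + O(-8)) = 5*((-11 + (½)*(7 - 1)/(-1)) + 10) = 5*((-11 + (½)*(-1)*6) + 10) = 5*((-11 - 3) + 10) = 5*(-14 + 10) = 5*(-4) = -20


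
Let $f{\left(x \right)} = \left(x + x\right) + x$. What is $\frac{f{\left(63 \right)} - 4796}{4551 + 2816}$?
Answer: $- \frac{4607}{7367} \approx -0.62536$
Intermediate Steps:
$f{\left(x \right)} = 3 x$ ($f{\left(x \right)} = 2 x + x = 3 x$)
$\frac{f{\left(63 \right)} - 4796}{4551 + 2816} = \frac{3 \cdot 63 - 4796}{4551 + 2816} = \frac{189 - 4796}{7367} = \left(-4607\right) \frac{1}{7367} = - \frac{4607}{7367}$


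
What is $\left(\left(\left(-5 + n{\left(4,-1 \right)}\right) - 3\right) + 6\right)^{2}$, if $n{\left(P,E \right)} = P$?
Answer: $4$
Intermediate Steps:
$\left(\left(\left(-5 + n{\left(4,-1 \right)}\right) - 3\right) + 6\right)^{2} = \left(\left(\left(-5 + 4\right) - 3\right) + 6\right)^{2} = \left(\left(-1 - 3\right) + 6\right)^{2} = \left(-4 + 6\right)^{2} = 2^{2} = 4$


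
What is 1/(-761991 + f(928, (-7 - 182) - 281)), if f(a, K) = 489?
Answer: -1/761502 ≈ -1.3132e-6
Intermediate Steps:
1/(-761991 + f(928, (-7 - 182) - 281)) = 1/(-761991 + 489) = 1/(-761502) = -1/761502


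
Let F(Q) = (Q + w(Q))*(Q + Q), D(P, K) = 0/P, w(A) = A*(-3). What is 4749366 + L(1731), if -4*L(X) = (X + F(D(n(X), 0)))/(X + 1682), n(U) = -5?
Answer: 64838342901/13652 ≈ 4.7494e+6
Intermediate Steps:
w(A) = -3*A
D(P, K) = 0
F(Q) = -4*Q² (F(Q) = (Q - 3*Q)*(Q + Q) = (-2*Q)*(2*Q) = -4*Q²)
L(X) = -X/(4*(1682 + X)) (L(X) = -(X - 4*0²)/(4*(X + 1682)) = -(X - 4*0)/(4*(1682 + X)) = -(X + 0)/(4*(1682 + X)) = -X/(4*(1682 + X)))
4749366 + L(1731) = 4749366 - 1*1731/(6728 + 4*1731) = 4749366 - 1*1731/(6728 + 6924) = 4749366 - 1*1731/13652 = 4749366 - 1*1731*1/13652 = 4749366 - 1731/13652 = 64838342901/13652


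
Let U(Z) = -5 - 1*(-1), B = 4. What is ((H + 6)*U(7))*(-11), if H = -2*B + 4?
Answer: 88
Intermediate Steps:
U(Z) = -4 (U(Z) = -5 + 1 = -4)
H = -4 (H = -2*4 + 4 = -8 + 4 = -4)
((H + 6)*U(7))*(-11) = ((-4 + 6)*(-4))*(-11) = (2*(-4))*(-11) = -8*(-11) = 88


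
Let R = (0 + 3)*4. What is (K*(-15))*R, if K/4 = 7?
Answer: -5040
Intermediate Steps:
K = 28 (K = 4*7 = 28)
R = 12 (R = 3*4 = 12)
(K*(-15))*R = (28*(-15))*12 = -420*12 = -5040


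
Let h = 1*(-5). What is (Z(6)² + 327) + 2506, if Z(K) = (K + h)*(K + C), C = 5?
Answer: 2954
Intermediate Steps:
h = -5
Z(K) = (-5 + K)*(5 + K) (Z(K) = (K - 5)*(K + 5) = (-5 + K)*(5 + K))
(Z(6)² + 327) + 2506 = ((-25 + 6²)² + 327) + 2506 = ((-25 + 36)² + 327) + 2506 = (11² + 327) + 2506 = (121 + 327) + 2506 = 448 + 2506 = 2954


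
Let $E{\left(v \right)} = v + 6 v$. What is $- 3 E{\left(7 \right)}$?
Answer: $-147$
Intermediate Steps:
$E{\left(v \right)} = 7 v$
$- 3 E{\left(7 \right)} = - 3 \cdot 7 \cdot 7 = \left(-3\right) 49 = -147$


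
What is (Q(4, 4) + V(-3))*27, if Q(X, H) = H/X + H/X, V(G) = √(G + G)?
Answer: 54 + 27*I*√6 ≈ 54.0 + 66.136*I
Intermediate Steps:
V(G) = √2*√G (V(G) = √(2*G) = √2*√G)
Q(X, H) = 2*H/X
(Q(4, 4) + V(-3))*27 = (2*4/4 + √2*√(-3))*27 = (2*4*(¼) + √2*(I*√3))*27 = (2 + I*√6)*27 = 54 + 27*I*√6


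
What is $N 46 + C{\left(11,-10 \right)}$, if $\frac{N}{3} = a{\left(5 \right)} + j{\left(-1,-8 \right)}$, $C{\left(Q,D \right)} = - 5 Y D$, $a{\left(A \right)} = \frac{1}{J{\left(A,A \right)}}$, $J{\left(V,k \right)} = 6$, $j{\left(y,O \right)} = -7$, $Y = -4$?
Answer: $-1143$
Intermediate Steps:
$a{\left(A \right)} = \frac{1}{6}$
$C{\left(Q,D \right)} = 20 D$ ($C{\left(Q,D \right)} = \left(-5\right) \left(-4\right) D = 20 D$)
$N = - \frac{41}{2}$ ($N = 3 \left(\frac{1}{6} - 7\right) = 3 \left(- \frac{41}{6}\right) = - \frac{41}{2} \approx -20.5$)
$N 46 + C{\left(11,-10 \right)} = \left(- \frac{41}{2}\right) 46 + 20 \left(-10\right) = -943 - 200 = -1143$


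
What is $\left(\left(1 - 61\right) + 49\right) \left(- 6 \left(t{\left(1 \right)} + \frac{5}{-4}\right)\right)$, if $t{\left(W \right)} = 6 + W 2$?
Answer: $\frac{891}{2} \approx 445.5$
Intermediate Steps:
$t{\left(W \right)} = 6 + 2 W$
$\left(\left(1 - 61\right) + 49\right) \left(- 6 \left(t{\left(1 \right)} + \frac{5}{-4}\right)\right) = \left(\left(1 - 61\right) + 49\right) \left(- 6 \left(\left(6 + 2 \cdot 1\right) + \frac{5}{-4}\right)\right) = \left(-60 + 49\right) \left(- 6 \left(\left(6 + 2\right) + 5 \left(- \frac{1}{4}\right)\right)\right) = - 11 \left(- 6 \left(8 - \frac{5}{4}\right)\right) = - 11 \left(\left(-6\right) \frac{27}{4}\right) = \left(-11\right) \left(- \frac{81}{2}\right) = \frac{891}{2}$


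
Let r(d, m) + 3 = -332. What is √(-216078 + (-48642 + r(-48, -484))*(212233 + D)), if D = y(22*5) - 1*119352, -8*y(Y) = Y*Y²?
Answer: 2*√899824890 ≈ 59994.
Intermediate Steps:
r(d, m) = -335 (r(d, m) = -3 - 332 = -335)
y(Y) = -Y³/8 (y(Y) = -Y*Y²/8 = -Y³/8)
D = -285727 (D = -(22*5)³/8 - 1*119352 = -⅛*110³ - 119352 = -⅛*1331000 - 119352 = -166375 - 119352 = -285727)
√(-216078 + (-48642 + r(-48, -484))*(212233 + D)) = √(-216078 + (-48642 - 335)*(212233 - 285727)) = √(-216078 - 48977*(-73494)) = √(-216078 + 3599515638) = √3599299560 = 2*√899824890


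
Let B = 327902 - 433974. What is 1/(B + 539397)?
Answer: 1/433325 ≈ 2.3077e-6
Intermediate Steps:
B = -106072
1/(B + 539397) = 1/(-106072 + 539397) = 1/433325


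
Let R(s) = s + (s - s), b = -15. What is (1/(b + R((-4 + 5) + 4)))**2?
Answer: 1/100 ≈ 0.010000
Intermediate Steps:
R(s) = s (R(s) = s + 0 = s)
(1/(b + R((-4 + 5) + 4)))**2 = (1/(-15 + ((-4 + 5) + 4)))**2 = (1/(-15 + (1 + 4)))**2 = (1/(-15 + 5))**2 = (1/(-10))**2 = (-1/10)**2 = 1/100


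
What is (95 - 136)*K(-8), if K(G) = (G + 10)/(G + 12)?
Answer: -41/2 ≈ -20.500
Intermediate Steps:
K(G) = (10 + G)/(12 + G)
(95 - 136)*K(-8) = (95 - 136)*((10 - 8)/(12 - 8)) = -41*2/4 = -41*½ = -41/2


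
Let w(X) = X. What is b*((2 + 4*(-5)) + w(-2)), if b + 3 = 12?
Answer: -180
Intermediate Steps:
b = 9 (b = -3 + 12 = 9)
b*((2 + 4*(-5)) + w(-2)) = 9*((2 + 4*(-5)) - 2) = 9*((2 - 20) - 2) = 9*(-18 - 2) = 9*(-20) = -180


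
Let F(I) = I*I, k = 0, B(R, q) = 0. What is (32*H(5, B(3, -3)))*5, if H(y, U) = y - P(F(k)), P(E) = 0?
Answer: 800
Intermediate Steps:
F(I) = I**2
H(y, U) = y (H(y, U) = y - 1*0 = y + 0 = y)
(32*H(5, B(3, -3)))*5 = (32*5)*5 = 160*5 = 800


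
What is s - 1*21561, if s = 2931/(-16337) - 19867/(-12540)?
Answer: -4416827582341/204865980 ≈ -21560.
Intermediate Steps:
s = 287812439/204865980 (s = 2931*(-1/16337) - 19867*(-1/12540) = -2931/16337 + 19867/12540 = 287812439/204865980 ≈ 1.4049)
s - 1*21561 = 287812439/204865980 - 1*21561 = 287812439/204865980 - 21561 = -4416827582341/204865980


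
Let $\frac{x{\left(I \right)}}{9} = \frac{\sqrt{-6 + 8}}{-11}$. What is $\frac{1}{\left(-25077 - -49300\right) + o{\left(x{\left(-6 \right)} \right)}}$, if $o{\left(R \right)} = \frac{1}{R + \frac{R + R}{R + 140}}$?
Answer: $\frac{4786809803568}{115950894203174911} + \frac{119063241 \sqrt{2}}{115950894203174911} \approx 4.1285 \cdot 10^{-5}$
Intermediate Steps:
$x{\left(I \right)} = - \frac{9 \sqrt{2}}{11}$ ($x{\left(I \right)} = 9 \frac{\sqrt{-6 + 8}}{-11} = 9 \sqrt{2} \left(- \frac{1}{11}\right) = 9 \left(- \frac{\sqrt{2}}{11}\right) = - \frac{9 \sqrt{2}}{11}$)
$o{\left(R \right)} = \frac{1}{R + \frac{2 R}{140 + R}}$
$\frac{1}{\left(-25077 - -49300\right) + o{\left(x{\left(-6 \right)} \right)}} = \frac{1}{\left(-25077 - -49300\right) + \frac{140 - \frac{9 \sqrt{2}}{11}}{- \frac{9 \sqrt{2}}{11} \left(142 - \frac{9 \sqrt{2}}{11}\right)}} = \frac{1}{\left(-25077 + 49300\right) + \frac{- \frac{11 \sqrt{2}}{18} \left(140 - \frac{9 \sqrt{2}}{11}\right)}{142 - \frac{9 \sqrt{2}}{11}}} = \frac{1}{24223 - \frac{11 \sqrt{2} \left(140 - \frac{9 \sqrt{2}}{11}\right)}{18 \left(142 - \frac{9 \sqrt{2}}{11}\right)}}$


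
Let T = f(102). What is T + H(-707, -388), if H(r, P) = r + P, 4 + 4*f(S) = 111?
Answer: -4273/4 ≈ -1068.3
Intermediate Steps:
f(S) = 107/4 (f(S) = -1 + (1/4)*111 = -1 + 111/4 = 107/4)
T = 107/4 ≈ 26.750
H(r, P) = P + r
T + H(-707, -388) = 107/4 + (-388 - 707) = 107/4 - 1095 = -4273/4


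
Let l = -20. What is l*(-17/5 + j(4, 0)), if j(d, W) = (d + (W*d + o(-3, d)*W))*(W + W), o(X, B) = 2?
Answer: 68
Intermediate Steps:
j(d, W) = 2*W*(d + 2*W + W*d) (j(d, W) = (d + (W*d + 2*W))*(W + W) = (d + (2*W + W*d))*(2*W) = (d + 2*W + W*d)*(2*W) = 2*W*(d + 2*W + W*d))
l*(-17/5 + j(4, 0)) = -20*(-17/5 + 2*0*(4 + 2*0 + 0*4)) = -20*(-17*⅕ + 2*0*(4 + 0 + 0)) = -20*(-17/5 + 2*0*4) = -20*(-17/5 + 0) = -20*(-17/5) = 68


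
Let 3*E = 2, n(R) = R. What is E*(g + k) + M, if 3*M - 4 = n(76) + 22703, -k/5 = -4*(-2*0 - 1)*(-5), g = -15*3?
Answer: 7631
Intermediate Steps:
g = -45
k = 100 (k = -5*(-4*(-2*0 - 1))*(-5) = -5*(-4*(0 - 1))*(-5) = -5*(-4*(-1))*(-5) = -20*(-5) = -5*(-20) = 100)
E = ⅔ (E = (⅓)*2 = ⅔ ≈ 0.66667)
M = 22783/3 (M = 4/3 + (76 + 22703)/3 = 4/3 + (⅓)*22779 = 4/3 + 7593 = 22783/3 ≈ 7594.3)
E*(g + k) + M = 2*(-45 + 100)/3 + 22783/3 = (⅔)*55 + 22783/3 = 110/3 + 22783/3 = 7631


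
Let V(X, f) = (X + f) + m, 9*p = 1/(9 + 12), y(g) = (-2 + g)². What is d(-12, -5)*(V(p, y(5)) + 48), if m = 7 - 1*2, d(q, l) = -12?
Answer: -46876/63 ≈ -744.06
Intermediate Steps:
p = 1/189 (p = 1/(9*(9 + 12)) = (⅑)/21 = (⅑)*(1/21) = 1/189 ≈ 0.0052910)
m = 5 (m = 7 - 2 = 5)
V(X, f) = 5 + X + f (V(X, f) = (X + f) + 5 = 5 + X + f)
d(-12, -5)*(V(p, y(5)) + 48) = -12*((5 + 1/189 + (-2 + 5)²) + 48) = -12*((5 + 1/189 + 3²) + 48) = -12*((5 + 1/189 + 9) + 48) = -12*(2647/189 + 48) = -12*11719/189 = -46876/63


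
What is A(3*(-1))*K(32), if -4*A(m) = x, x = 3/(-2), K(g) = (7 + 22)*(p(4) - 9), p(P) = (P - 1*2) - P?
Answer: -957/8 ≈ -119.63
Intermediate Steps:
p(P) = -2 (p(P) = (P - 2) - P = (-2 + P) - P = -2)
K(g) = -319 (K(g) = (7 + 22)*(-2 - 9) = 29*(-11) = -319)
x = -3/2 (x = 3*(-1/2) = -3/2 ≈ -1.5000)
A(m) = 3/8 (A(m) = -1/4*(-3/2) = 3/8)
A(3*(-1))*K(32) = (3/8)*(-319) = -957/8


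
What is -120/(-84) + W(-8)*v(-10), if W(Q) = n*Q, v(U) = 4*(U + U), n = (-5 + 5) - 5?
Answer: -22390/7 ≈ -3198.6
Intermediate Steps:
n = -5 (n = 0 - 5 = -5)
v(U) = 8*U (v(U) = 4*(2*U) = 8*U)
W(Q) = -5*Q
-120/(-84) + W(-8)*v(-10) = -120/(-84) + (-5*(-8))*(8*(-10)) = -120*(-1/84) + 40*(-80) = 10/7 - 3200 = -22390/7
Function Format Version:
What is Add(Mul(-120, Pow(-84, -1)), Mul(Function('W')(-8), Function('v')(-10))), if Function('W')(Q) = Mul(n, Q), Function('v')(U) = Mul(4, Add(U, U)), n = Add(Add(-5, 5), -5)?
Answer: Rational(-22390, 7) ≈ -3198.6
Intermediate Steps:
n = -5 (n = Add(0, -5) = -5)
Function('v')(U) = Mul(8, U) (Function('v')(U) = Mul(4, Mul(2, U)) = Mul(8, U))
Function('W')(Q) = Mul(-5, Q)
Add(Mul(-120, Pow(-84, -1)), Mul(Function('W')(-8), Function('v')(-10))) = Add(Mul(-120, Pow(-84, -1)), Mul(Mul(-5, -8), Mul(8, -10))) = Add(Mul(-120, Rational(-1, 84)), Mul(40, -80)) = Add(Rational(10, 7), -3200) = Rational(-22390, 7)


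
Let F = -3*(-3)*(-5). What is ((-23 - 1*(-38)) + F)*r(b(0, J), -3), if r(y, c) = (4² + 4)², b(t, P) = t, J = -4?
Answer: -12000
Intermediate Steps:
r(y, c) = 400 (r(y, c) = (16 + 4)² = 20² = 400)
F = -45 (F = 9*(-5) = -45)
((-23 - 1*(-38)) + F)*r(b(0, J), -3) = ((-23 - 1*(-38)) - 45)*400 = ((-23 + 38) - 45)*400 = (15 - 45)*400 = -30*400 = -12000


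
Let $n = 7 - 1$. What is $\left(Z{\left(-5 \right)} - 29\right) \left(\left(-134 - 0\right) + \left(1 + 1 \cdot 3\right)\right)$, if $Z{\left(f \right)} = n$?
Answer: $2990$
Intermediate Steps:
$n = 6$
$Z{\left(f \right)} = 6$
$\left(Z{\left(-5 \right)} - 29\right) \left(\left(-134 - 0\right) + \left(1 + 1 \cdot 3\right)\right) = \left(6 - 29\right) \left(\left(-134 - 0\right) + \left(1 + 1 \cdot 3\right)\right) = - 23 \left(\left(-134 + \left(-60 + 60\right)\right) + \left(1 + 3\right)\right) = - 23 \left(\left(-134 + 0\right) + 4\right) = - 23 \left(-134 + 4\right) = \left(-23\right) \left(-130\right) = 2990$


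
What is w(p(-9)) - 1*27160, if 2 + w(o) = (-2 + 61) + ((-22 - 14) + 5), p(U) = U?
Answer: -27134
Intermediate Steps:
w(o) = 26 (w(o) = -2 + ((-2 + 61) + ((-22 - 14) + 5)) = -2 + (59 + (-36 + 5)) = -2 + (59 - 31) = -2 + 28 = 26)
w(p(-9)) - 1*27160 = 26 - 1*27160 = 26 - 27160 = -27134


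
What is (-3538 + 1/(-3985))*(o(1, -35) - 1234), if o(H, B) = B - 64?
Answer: 18793875023/3985 ≈ 4.7162e+6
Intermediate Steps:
o(H, B) = -64 + B
(-3538 + 1/(-3985))*(o(1, -35) - 1234) = (-3538 + 1/(-3985))*((-64 - 35) - 1234) = (-3538 - 1/3985)*(-99 - 1234) = -14098931/3985*(-1333) = 18793875023/3985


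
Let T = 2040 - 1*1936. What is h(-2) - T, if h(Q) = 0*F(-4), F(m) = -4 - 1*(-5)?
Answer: -104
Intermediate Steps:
F(m) = 1 (F(m) = -4 + 5 = 1)
T = 104 (T = 2040 - 1936 = 104)
h(Q) = 0 (h(Q) = 0*1 = 0)
h(-2) - T = 0 - 1*104 = 0 - 104 = -104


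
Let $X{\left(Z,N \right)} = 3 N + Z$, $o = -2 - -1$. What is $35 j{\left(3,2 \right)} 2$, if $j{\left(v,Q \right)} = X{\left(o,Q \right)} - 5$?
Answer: $0$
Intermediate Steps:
$o = -1$ ($o = -2 + 1 = -1$)
$X{\left(Z,N \right)} = Z + 3 N$
$j{\left(v,Q \right)} = -6 + 3 Q$ ($j{\left(v,Q \right)} = \left(-1 + 3 Q\right) - 5 = -6 + 3 Q$)
$35 j{\left(3,2 \right)} 2 = 35 \left(-6 + 3 \cdot 2\right) 2 = 35 \left(-6 + 6\right) 2 = 35 \cdot 0 \cdot 2 = 0 \cdot 2 = 0$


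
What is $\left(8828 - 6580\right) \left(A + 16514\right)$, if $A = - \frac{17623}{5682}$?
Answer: $\frac{105447975700}{2841} \approx 3.7116 \cdot 10^{7}$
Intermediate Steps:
$A = - \frac{17623}{5682}$ ($A = \left(-17623\right) \frac{1}{5682} = - \frac{17623}{5682} \approx -3.1015$)
$\left(8828 - 6580\right) \left(A + 16514\right) = \left(8828 - 6580\right) \left(- \frac{17623}{5682} + 16514\right) = 2248 \cdot \frac{93814925}{5682} = \frac{105447975700}{2841}$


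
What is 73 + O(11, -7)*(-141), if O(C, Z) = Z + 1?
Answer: 919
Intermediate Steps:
O(C, Z) = 1 + Z
73 + O(11, -7)*(-141) = 73 + (1 - 7)*(-141) = 73 - 6*(-141) = 73 + 846 = 919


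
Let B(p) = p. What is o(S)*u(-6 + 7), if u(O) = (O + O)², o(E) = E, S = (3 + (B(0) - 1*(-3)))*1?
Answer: 24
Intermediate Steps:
S = 6 (S = (3 + (0 - 1*(-3)))*1 = (3 + (0 + 3))*1 = (3 + 3)*1 = 6*1 = 6)
u(O) = 4*O² (u(O) = (2*O)² = 4*O²)
o(S)*u(-6 + 7) = 6*(4*(-6 + 7)²) = 6*(4*1²) = 6*(4*1) = 6*4 = 24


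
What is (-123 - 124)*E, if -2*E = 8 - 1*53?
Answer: -11115/2 ≈ -5557.5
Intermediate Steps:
E = 45/2 (E = -(8 - 1*53)/2 = -(8 - 53)/2 = -½*(-45) = 45/2 ≈ 22.500)
(-123 - 124)*E = (-123 - 124)*(45/2) = -247*45/2 = -11115/2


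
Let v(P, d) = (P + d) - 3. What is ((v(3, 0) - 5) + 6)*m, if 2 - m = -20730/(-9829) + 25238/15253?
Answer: -264415518/149921737 ≈ -1.7637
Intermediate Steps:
v(P, d) = -3 + P + d
m = -264415518/149921737 (m = 2 - (-20730/(-9829) + 25238/15253) = 2 - (-20730*(-1/9829) + 25238*(1/15253)) = 2 - (20730/9829 + 25238/15253) = 2 - 1*564258992/149921737 = 2 - 564258992/149921737 = -264415518/149921737 ≈ -1.7637)
((v(3, 0) - 5) + 6)*m = (((-3 + 3 + 0) - 5) + 6)*(-264415518/149921737) = ((0 - 5) + 6)*(-264415518/149921737) = (-5 + 6)*(-264415518/149921737) = 1*(-264415518/149921737) = -264415518/149921737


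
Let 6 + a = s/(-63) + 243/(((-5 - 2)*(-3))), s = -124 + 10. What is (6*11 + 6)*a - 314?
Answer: 1522/7 ≈ 217.43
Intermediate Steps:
s = -114
a = 155/21 (a = -6 + (-114/(-63) + 243/(((-5 - 2)*(-3)))) = -6 + (-114*(-1/63) + 243/((-7*(-3)))) = -6 + (38/21 + 243/21) = -6 + (38/21 + 243*(1/21)) = -6 + (38/21 + 81/7) = -6 + 281/21 = 155/21 ≈ 7.3810)
(6*11 + 6)*a - 314 = (6*11 + 6)*(155/21) - 314 = (66 + 6)*(155/21) - 314 = 72*(155/21) - 314 = 3720/7 - 314 = 1522/7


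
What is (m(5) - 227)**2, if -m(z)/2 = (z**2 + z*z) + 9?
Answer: 119025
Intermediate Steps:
m(z) = -18 - 4*z**2 (m(z) = -2*((z**2 + z*z) + 9) = -2*((z**2 + z**2) + 9) = -2*(2*z**2 + 9) = -2*(9 + 2*z**2) = -18 - 4*z**2)
(m(5) - 227)**2 = ((-18 - 4*5**2) - 227)**2 = ((-18 - 4*25) - 227)**2 = ((-18 - 100) - 227)**2 = (-118 - 227)**2 = (-345)**2 = 119025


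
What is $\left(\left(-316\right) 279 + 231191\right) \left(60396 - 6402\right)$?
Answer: $7722599838$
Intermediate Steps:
$\left(\left(-316\right) 279 + 231191\right) \left(60396 - 6402\right) = \left(-88164 + 231191\right) 53994 = 143027 \cdot 53994 = 7722599838$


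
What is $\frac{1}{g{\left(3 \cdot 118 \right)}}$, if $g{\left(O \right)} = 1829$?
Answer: $\frac{1}{1829} \approx 0.00054675$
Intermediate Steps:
$\frac{1}{g{\left(3 \cdot 118 \right)}} = \frac{1}{1829}$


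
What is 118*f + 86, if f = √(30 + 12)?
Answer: 86 + 118*√42 ≈ 850.73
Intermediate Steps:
f = √42 ≈ 6.4807
118*f + 86 = 118*√42 + 86 = 86 + 118*√42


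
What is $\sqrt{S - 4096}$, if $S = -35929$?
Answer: $5 i \sqrt{1601} \approx 200.06 i$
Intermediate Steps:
$\sqrt{S - 4096} = \sqrt{-35929 - 4096} = \sqrt{-40025} = 5 i \sqrt{1601}$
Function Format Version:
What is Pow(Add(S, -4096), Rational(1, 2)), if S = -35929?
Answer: Mul(5, I, Pow(1601, Rational(1, 2))) ≈ Mul(200.06, I)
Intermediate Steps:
Pow(Add(S, -4096), Rational(1, 2)) = Pow(Add(-35929, -4096), Rational(1, 2)) = Pow(-40025, Rational(1, 2)) = Mul(5, I, Pow(1601, Rational(1, 2)))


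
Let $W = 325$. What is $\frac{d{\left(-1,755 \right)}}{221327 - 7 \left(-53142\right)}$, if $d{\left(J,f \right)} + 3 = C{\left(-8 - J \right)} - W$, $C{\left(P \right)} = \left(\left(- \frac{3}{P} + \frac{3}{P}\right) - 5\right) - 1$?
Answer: $- \frac{334}{593321} \approx -0.00056293$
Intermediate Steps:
$C{\left(P \right)} = -6$ ($C{\left(P \right)} = \left(0 - 5\right) - 1 = -5 - 1 = -6$)
$d{\left(J,f \right)} = -334$ ($d{\left(J,f \right)} = -3 - 331 = -334$)
$\frac{d{\left(-1,755 \right)}}{221327 - 7 \left(-53142\right)} = - \frac{334}{221327 - 7 \left(-53142\right)} = - \frac{334}{221327 - -371994} = - \frac{334}{221327 + 371994} = - \frac{334}{593321}$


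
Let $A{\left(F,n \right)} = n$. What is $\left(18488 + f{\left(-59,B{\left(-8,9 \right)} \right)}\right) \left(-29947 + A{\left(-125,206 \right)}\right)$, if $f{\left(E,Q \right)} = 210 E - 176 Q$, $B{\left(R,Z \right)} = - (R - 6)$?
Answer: $-108078794$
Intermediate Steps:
$B{\left(R,Z \right)} = 6 - R$ ($B{\left(R,Z \right)} = - (-6 + R) = 6 - R$)
$f{\left(E,Q \right)} = - 176 Q + 210 E$
$\left(18488 + f{\left(-59,B{\left(-8,9 \right)} \right)}\right) \left(-29947 + A{\left(-125,206 \right)}\right) = \left(18488 - \left(12390 + 176 \left(6 - -8\right)\right)\right) \left(-29947 + 206\right) = \left(18488 - \left(12390 + 176 \left(6 + 8\right)\right)\right) \left(-29741\right) = \left(18488 - 14854\right) \left(-29741\right) = 3634 \left(-29741\right) = -108078794$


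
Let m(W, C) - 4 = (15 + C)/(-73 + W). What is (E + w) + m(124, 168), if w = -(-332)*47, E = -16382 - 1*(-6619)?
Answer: 99426/17 ≈ 5848.6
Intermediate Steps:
E = -9763 (E = -16382 + 6619 = -9763)
m(W, C) = 4 + (15 + C)/(-73 + W)
w = 15604 (w = -1*(-15604) = 15604)
(E + w) + m(124, 168) = (-9763 + 15604) + (-277 + 168 + 4*124)/(-73 + 124) = 5841 + (-277 + 168 + 496)/51 = 5841 + (1/51)*387 = 5841 + 129/17 = 99426/17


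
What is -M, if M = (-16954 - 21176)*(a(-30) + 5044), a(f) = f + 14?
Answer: 191717640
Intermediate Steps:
a(f) = 14 + f
M = -191717640 (M = (-16954 - 21176)*((14 - 30) + 5044) = -38130*(-16 + 5044) = -38130*5028 = -191717640)
-M = -1*(-191717640) = 191717640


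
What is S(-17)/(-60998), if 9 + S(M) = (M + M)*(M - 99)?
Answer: -3935/60998 ≈ -0.064510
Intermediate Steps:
S(M) = -9 + 2*M*(-99 + M) (S(M) = -9 + (M + M)*(M - 99) = -9 + (2*M)*(-99 + M) = -9 + 2*M*(-99 + M))
S(-17)/(-60998) = (-9 - 198*(-17) + 2*(-17)**2)/(-60998) = (-9 + 3366 + 2*289)*(-1/60998) = (-9 + 3366 + 578)*(-1/60998) = 3935*(-1/60998) = -3935/60998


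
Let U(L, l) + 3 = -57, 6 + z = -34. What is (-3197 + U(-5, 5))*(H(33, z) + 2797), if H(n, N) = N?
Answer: -8979549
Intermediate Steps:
z = -40 (z = -6 - 34 = -40)
U(L, l) = -60 (U(L, l) = -3 - 57 = -60)
(-3197 + U(-5, 5))*(H(33, z) + 2797) = (-3197 - 60)*(-40 + 2797) = -3257*2757 = -8979549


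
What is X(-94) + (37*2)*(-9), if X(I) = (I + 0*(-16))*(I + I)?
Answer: 17006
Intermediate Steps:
X(I) = 2*I² (X(I) = (I + 0)*(2*I) = I*(2*I) = 2*I²)
X(-94) + (37*2)*(-9) = 2*(-94)² + (37*2)*(-9) = 2*8836 + 74*(-9) = 17672 - 666 = 17006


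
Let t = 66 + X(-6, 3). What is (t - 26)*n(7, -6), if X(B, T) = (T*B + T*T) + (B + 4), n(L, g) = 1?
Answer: 29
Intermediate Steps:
X(B, T) = 4 + B + T² + B*T (X(B, T) = (B*T + T²) + (4 + B) = (T² + B*T) + (4 + B) = 4 + B + T² + B*T)
t = 55 (t = 66 + (4 - 6 + 3² - 6*3) = 66 + (4 - 6 + 9 - 18) = 66 - 11 = 55)
(t - 26)*n(7, -6) = (55 - 26)*1 = 29*1 = 29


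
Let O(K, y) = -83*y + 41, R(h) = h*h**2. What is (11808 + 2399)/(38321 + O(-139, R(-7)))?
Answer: 14207/66831 ≈ 0.21258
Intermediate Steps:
R(h) = h**3
O(K, y) = 41 - 83*y
(11808 + 2399)/(38321 + O(-139, R(-7))) = (11808 + 2399)/(38321 + (41 - 83*(-7)**3)) = 14207/(38321 + (41 - 83*(-343))) = 14207/(38321 + (41 + 28469)) = 14207/(38321 + 28510) = 14207/66831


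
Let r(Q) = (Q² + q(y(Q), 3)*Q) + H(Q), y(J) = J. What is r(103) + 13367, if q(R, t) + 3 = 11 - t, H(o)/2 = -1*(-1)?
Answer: 24493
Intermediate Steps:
H(o) = 2 (H(o) = 2*(-1*(-1)) = 2*1 = 2)
q(R, t) = 8 - t (q(R, t) = -3 + (11 - t) = 8 - t)
r(Q) = 2 + Q² + 5*Q (r(Q) = (Q² + (8 - 1*3)*Q) + 2 = (Q² + (8 - 3)*Q) + 2 = (Q² + 5*Q) + 2 = 2 + Q² + 5*Q)
r(103) + 13367 = (2 + 103² + 5*103) + 13367 = (2 + 10609 + 515) + 13367 = 11126 + 13367 = 24493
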